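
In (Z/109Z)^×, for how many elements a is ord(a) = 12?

φ(109) = 109 − 1 = 108 = 2^2 · 3^3.
(Z/109Z)^× is cyclic (|G| = 108); a cyclic group of order m has exactly φ(d) elements of each order d | m, and none otherwise.
12 = 2^2 · 3 divides 108, and φ(12) = 4.

4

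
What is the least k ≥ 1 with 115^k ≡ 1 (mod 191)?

95

Since 115 ∈ (Z/191Z)^×, its order divides φ(191) = 191 − 1 = 190 = 2 · 5 · 19.
Divisors of 190: 1, 2, 5, 10, 19, 38, 95, 190.
Evaluate successive powers at the divisors of 190:
115^1 ≡ 115 (mod 191)
115^2 ≡ 46 (mod 191)
115^5 ≡ 6 (mod 191)
115^10 ≡ 36 (mod 191)
115^19 ≡ 184 (mod 191)
115^38 ≡ 49 (mod 191)
115^95 ≡ 1 (mod 191) ✓
Hence ord(115) = 95.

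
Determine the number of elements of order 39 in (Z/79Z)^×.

24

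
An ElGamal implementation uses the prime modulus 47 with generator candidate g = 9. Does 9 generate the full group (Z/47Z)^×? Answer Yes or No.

φ(47) = 47 − 1 = 46 = 2 · 23.
9 is a primitive root mod 47 iff 9^(φ(47)/q) ≢ 1 for every prime q | φ(47), i.e. q ∈ {2, 23}.
9^23 ≡ 1 (mod 47)  [q = 2: ≡ 1 ✗]
9^2 ≡ 34 (mod 47)  [q = 23: ≢ 1 ✓]
Since 9^23 ≡ 1, the order of 9 divides 23 < 46, so 9 is not a primitive root.

No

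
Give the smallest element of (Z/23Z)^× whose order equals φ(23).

5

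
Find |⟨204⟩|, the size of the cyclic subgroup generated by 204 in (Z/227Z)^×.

226

The order of 204 must divide φ(227) = 227 − 1 = 226 = 2 · 113.
Divisors of 226: 1, 2, 113, 226.
Compute 204^d (mod 227) for the divisors d until we hit 1:
204^1 ≡ 204 (mod 227)
204^2 ≡ 75 (mod 227)
204^113 ≡ 226 (mod 227)
204^226 ≡ 1 (mod 227) ✓
So ord_227(204) = 226.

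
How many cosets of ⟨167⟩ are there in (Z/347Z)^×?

2

ord(167) | φ(347) = 347 − 1 = 346 = 2 · 173.
Divisors of 346: 1, 2, 173, 346.
Compute 167^d (mod 347) for the divisors d until we hit 1:
167^1 ≡ 167 (mod 347)
167^2 ≡ 129 (mod 347)
167^173 ≡ 1 (mod 347) ✓
The order of 167 is 173, so the subgroup it generates has 173 elements.
Index = |(Z/347Z)^×| / |⟨167⟩| = 346 / 173 = 2.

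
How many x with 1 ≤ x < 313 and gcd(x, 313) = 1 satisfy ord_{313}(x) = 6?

2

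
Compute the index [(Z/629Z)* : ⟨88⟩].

12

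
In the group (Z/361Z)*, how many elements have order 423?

0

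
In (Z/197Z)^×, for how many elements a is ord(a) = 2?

1

φ(197) = 197 − 1 = 196 = 2^2 · 7^2.
(Z/197Z)^× is cyclic (|G| = 196); a cyclic group of order m has exactly φ(d) elements of each order d | m, and none otherwise.
2 | 196, and φ(2) = 2 − 1 = 1.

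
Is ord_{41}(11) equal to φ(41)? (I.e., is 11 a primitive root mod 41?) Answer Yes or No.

φ(41) = 41 − 1 = 40 = 2^3 · 5.
11 is a primitive root mod 41 iff 11^(φ(41)/q) ≢ 1 for every prime q | φ(41), i.e. q ∈ {2, 5}.
11^20 ≡ 40 (mod 41)  [q = 2: ≢ 1 ✓]
11^8 ≡ 16 (mod 41)  [q = 5: ≢ 1 ✓]
Every test exponent gives a nontrivial residue, hence 11 generates the full group.

Yes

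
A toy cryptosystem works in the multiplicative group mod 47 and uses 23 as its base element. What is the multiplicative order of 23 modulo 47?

By Lagrange's theorem, ord_47(23) divides φ(47) = 47 − 1 = 46 = 2 · 23.
Divisors of 46: 1, 2, 23, 46.
Test each divisor d:
23^1 ≡ 23
23^2 ≡ 12
23^23 ≡ 46
23^46 ≡ 1
So ord_47(23) = 46.

46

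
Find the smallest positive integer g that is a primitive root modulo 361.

φ(361) = φ(19^2) = 19·(19−1) = 342 = 2 · 3^2 · 19.
g is a primitive root iff g^(342/q) ≢ 1 (mod 361) for each prime q ∈ {2, 3, 19}.
g = 2: 2^171 ≡ 360; 2^114 ≡ 292; 2^18 ≡ 58 — none is 1, so 2 is a primitive root.
Hence the least primitive root of 361 is 2.

2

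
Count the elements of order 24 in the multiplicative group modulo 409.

8

φ(409) = 409 − 1 = 408 = 2^3 · 3 · 17.
Since (Z/409Z)^× is cyclic of order 408, the number of elements of order d is φ(d) when d | 408 and 0 otherwise.
24 = 2^3 · 3 divides 408, and φ(24) = 8.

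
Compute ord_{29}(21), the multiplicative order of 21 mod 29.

28

Since 21 ∈ (Z/29Z)^×, its order divides φ(29) = 29 − 1 = 28 = 2^2 · 7.
Divisors of 28: 1, 2, 4, 7, 14, 28.
Compute 21^d (mod 29) for the divisors d until we hit 1:
21^1 ≡ 21 (mod 29)
21^2 ≡ 6 (mod 29)
21^4 ≡ 7 (mod 29)
21^7 ≡ 12 (mod 29)
21^14 ≡ 28 (mod 29)
21^28 ≡ 1 (mod 29) ✓
Therefore the multiplicative order of 21 modulo 29 is 28.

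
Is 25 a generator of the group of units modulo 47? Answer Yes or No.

No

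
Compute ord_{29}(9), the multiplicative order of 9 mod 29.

The order of 9 must divide φ(29) = 29 − 1 = 28 = 2^2 · 7.
Divisors of 28: 1, 2, 4, 7, 14, 28.
Check 9^d mod 29 for each divisor in increasing order:
9^1 ≡ 9
9^2 ≡ 23
9^4 ≡ 7
9^7 ≡ 28
9^14 ≡ 1
Hence ord(9) = 14.

14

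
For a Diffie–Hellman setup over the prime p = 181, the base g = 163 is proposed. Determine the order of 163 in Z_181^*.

ord(163) | φ(181) = 181 − 1 = 180 = 2^2 · 3^2 · 5.
Divisors of 180: 1, 2, 3, 4, 5, 6, 9, 10, 12, 15, 18, 20, 30, 36, 45, 60, 90, 180.
Check 163^d mod 181 for each divisor in increasing order:
163^1 ≡ 163 (mod 181)
163^2 ≡ 143 (mod 181)
163^3 ≡ 141 (mod 181)
163^4 ≡ 177 (mod 181)
163^5 ≡ 72 (mod 181)
163^6 ≡ 152 (mod 181)
163^9 ≡ 74 (mod 181)
163^10 ≡ 116 (mod 181)
163^12 ≡ 117 (mod 181)
163^15 ≡ 26 (mod 181)
163^18 ≡ 46 (mod 181)
163^20 ≡ 62 (mod 181)
163^30 ≡ 133 (mod 181)
163^36 ≡ 125 (mod 181)
163^45 ≡ 19 (mod 181)
163^60 ≡ 132 (mod 181)
163^90 ≡ 180 (mod 181)
163^180 ≡ 1 (mod 181) ✓
Therefore the multiplicative order of 163 modulo 181 is 180.

180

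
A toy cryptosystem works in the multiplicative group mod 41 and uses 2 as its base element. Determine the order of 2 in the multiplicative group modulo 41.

20

Since 2 ∈ (Z/41Z)^×, its order divides φ(41) = 41 − 1 = 40 = 2^3 · 5.
Divisors of 40: 1, 2, 4, 5, 8, 10, 20, 40.
Compute 2^d (mod 41) for the divisors d until we hit 1:
2^1 ≡ 2
2^2 ≡ 4
2^4 ≡ 16
2^5 ≡ 32
2^8 ≡ 10
2^10 ≡ 40
2^20 ≡ 1
So ord_41(2) = 20.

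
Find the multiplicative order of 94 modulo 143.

By Lagrange's theorem, ord_143(94) divides φ(143) = φ(11·13) = (11−1)·(13−1) = 10·12 = 120 = 2^3 · 3 · 5.
Divisors of 120: 1, 2, 3, 4, 5, 6, 8, 10, 12, 15, 20, 24, 30, 40, 60, 120.
Check 94^d mod 143 for each divisor in increasing order:
94^1 ≡ 94
94^2 ≡ 113
94^3 ≡ 40
94^4 ≡ 42
94^5 ≡ 87
94^6 ≡ 27
94^8 ≡ 48
94^10 ≡ 133
94^12 ≡ 14
94^15 ≡ 131
94^20 ≡ 100
94^24 ≡ 53
94^30 ≡ 1
The smallest such exponent is 30, so the order of 94 is 30.

30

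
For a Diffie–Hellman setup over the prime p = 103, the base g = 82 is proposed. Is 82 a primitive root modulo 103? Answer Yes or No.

φ(103) = 103 − 1 = 102 = 2 · 3 · 17.
It suffices to check that the order of 82 is not a proper divisor of 102: compute 82^(102/q) for q ∈ {2, 3, 17}.
82^51 ≡ 1 (mod 103)  [q = 2: ≡ 1 ✗]
82^34 ≡ 56 (mod 103)  [q = 3: ≢ 1 ✓]
82^6 ≡ 81 (mod 103)  [q = 17: ≢ 1 ✓]
Since 82^51 ≡ 1, the order of 82 divides 51 < 102, so 82 is not a primitive root.

No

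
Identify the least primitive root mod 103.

5

φ(103) = 103 − 1 = 102 = 2 · 3 · 17.
g is a primitive root iff g^(102/q) ≢ 1 (mod 103) for each prime q ∈ {2, 3, 17}.
g = 2: 2^51 ≡ 1 — hits 1, so not a primitive root.
g = 3: 3^51 ≡ 102; 3^34 ≡ 1 — hits 1, so not a primitive root.
g = 4: 4^51 ≡ 1 — hits 1, so not a primitive root.
g = 5: 5^51 ≡ 102; 5^34 ≡ 56; 5^6 ≡ 72 — none is 1, so 5 is a primitive root.
So 5 is the smallest generator of (Z/103Z)^×.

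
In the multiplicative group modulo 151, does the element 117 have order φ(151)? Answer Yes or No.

φ(151) = 151 − 1 = 150 = 2 · 3 · 5^2.
Test 117^(150/q) mod 151 for each prime factor q of 150:
117^75 ≡ 150 (mod 151)  [q = 2: ≢ 1 ✓]
117^50 ≡ 118 (mod 151)  [q = 3: ≢ 1 ✓]
117^30 ≡ 19 (mod 151)  [q = 5: ≢ 1 ✓]
None equal 1, so ord_151(117) = 150: 117 is a primitive root.

Yes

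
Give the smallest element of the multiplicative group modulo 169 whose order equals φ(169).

φ(169) = φ(13^2) = 13·(13−1) = 156 = 2^2 · 3 · 13.
Test candidates g = 2, 3, … against the prime factors q ∈ {2, 3, 13} of φ(169): g is a generator iff g^(156/q) ≢ 1 for every such q.
g = 2: 2^78 ≡ 168; 2^52 ≡ 146; 2^12 ≡ 40 — none is 1, so 2 is a primitive root.
Hence the least primitive root of 169 is 2.

2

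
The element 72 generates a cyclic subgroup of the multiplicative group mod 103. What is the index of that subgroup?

The order of 72 must divide φ(103) = 103 − 1 = 102 = 2 · 3 · 17.
Divisors of 102: 1, 2, 3, 6, 17, 34, 51, 102.
Evaluate successive powers at the divisors of 102:
72^1 ≡ 72
72^2 ≡ 34
72^3 ≡ 79
72^6 ≡ 61
72^17 ≡ 1
Thus |⟨72⟩| = ord(72) = 17.
[(Z/103Z)^× : ⟨72⟩] = 102/17 = 6.

6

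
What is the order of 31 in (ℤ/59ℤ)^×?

58

By Lagrange's theorem, ord_59(31) divides φ(59) = 59 − 1 = 58 = 2 · 29.
Divisors of 58: 1, 2, 29, 58.
Check 31^d mod 59 for each divisor in increasing order:
31^1 ≡ 31 (mod 59)
31^2 ≡ 17 (mod 59)
31^29 ≡ 58 (mod 59)
31^58 ≡ 1 (mod 59) ✓
So ord_59(31) = 58.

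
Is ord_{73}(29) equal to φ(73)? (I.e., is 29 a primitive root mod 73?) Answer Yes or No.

φ(73) = 73 − 1 = 72 = 2^3 · 3^2.
Test 29^(72/q) mod 73 for each prime factor q of 72:
29^36 ≡ 72 (mod 73)  [q = 2: ≢ 1 ✓]
29^24 ≡ 64 (mod 73)  [q = 3: ≢ 1 ✓]
None equal 1, so ord_73(29) = 72: 29 is a primitive root.

Yes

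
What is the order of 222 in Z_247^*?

18

ord(222) | φ(247) = φ(13·19) = (13−1)·(19−1) = 12·18 = 216 = 2^3 · 3^3.
Divisors of 216: 1, 2, 3, 4, 6, 8, 9, 12, 18, 24, 27, 36, 54, 72, 108, 216.
Test each divisor d:
222^1 ≡ 222 (mod 247)
222^2 ≡ 131 (mod 247)
222^3 ≡ 183 (mod 247)
222^4 ≡ 118 (mod 247)
222^6 ≡ 144 (mod 247)
222^8 ≡ 92 (mod 247)
222^9 ≡ 170 (mod 247)
222^12 ≡ 235 (mod 247)
222^18 ≡ 1 (mod 247) ✓
Hence ord(222) = 18.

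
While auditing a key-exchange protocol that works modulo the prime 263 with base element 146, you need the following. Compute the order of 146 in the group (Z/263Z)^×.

By Lagrange's theorem, ord_263(146) divides φ(263) = 263 − 1 = 262 = 2 · 131.
Divisors of 262: 1, 2, 131, 262.
Check 146^d mod 263 for each divisor in increasing order:
146^1 ≡ 146 (mod 263)
146^2 ≡ 13 (mod 263)
146^131 ≡ 262 (mod 263)
146^262 ≡ 1 (mod 263) ✓
Hence ord(146) = 262.

262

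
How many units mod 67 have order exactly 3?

2

φ(67) = 67 − 1 = 66 = 2 · 3 · 11.
In a cyclic group of order 66, there are φ(d) elements of order d for each divisor d of 66, and zero for non-divisors.
3 | 66, and φ(3) = 3 − 1 = 2.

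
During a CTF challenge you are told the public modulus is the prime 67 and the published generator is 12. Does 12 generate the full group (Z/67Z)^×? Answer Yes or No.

Yes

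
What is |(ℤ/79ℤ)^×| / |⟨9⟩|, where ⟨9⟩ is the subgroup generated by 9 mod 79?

2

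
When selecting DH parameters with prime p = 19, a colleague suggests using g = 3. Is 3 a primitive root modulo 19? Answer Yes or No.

Yes

φ(19) = 19 − 1 = 18 = 2 · 3^2.
An element g generates (Z/19Z)^× iff g^(18/q) ≢ 1 (mod 19) for each prime q ∈ {2, 3}.
3^9 ≡ 18 (mod 19)  [q = 2: ≢ 1 ✓]
3^6 ≡ 7 (mod 19)  [q = 3: ≢ 1 ✓]
All checks pass, so 3 has order 18 and is a primitive root modulo 19.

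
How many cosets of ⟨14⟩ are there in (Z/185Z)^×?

ord(14) | φ(185) = φ(5·37) = (5−1)·(37−1) = 4·36 = 144 = 2^4 · 3^2.
Divisors of 144: 1, 2, 3, 4, 6, 8, 9, 12, 16, 18, 24, 36, 48, 72, 144.
Check 14^d mod 185 for each divisor in increasing order:
14^1 ≡ 14
14^2 ≡ 11
14^3 ≡ 154
14^4 ≡ 121
14^6 ≡ 36
14^8 ≡ 26
14^9 ≡ 179
14^12 ≡ 1
The order of 14 is 12, so the subgroup it generates has 12 elements.
The index is φ(185) / ord(14) = 144 / 12 = 12.

12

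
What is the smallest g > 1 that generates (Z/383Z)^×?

5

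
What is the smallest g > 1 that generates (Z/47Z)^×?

5

φ(47) = 47 − 1 = 46 = 2 · 23.
Test candidates g = 2, 3, … against the prime factors q ∈ {2, 23} of φ(47): g is a generator iff g^(46/q) ≢ 1 for every such q.
g = 2: 2^23 ≡ 1 — hits 1, so not a primitive root.
g = 3: 3^23 ≡ 1 — hits 1, so not a primitive root.
g = 4: 4^23 ≡ 1 — hits 1, so not a primitive root.
g = 5: 5^23 ≡ 46; 5^2 ≡ 25 — none is 1, so 5 is a primitive root.
So 5 is the smallest generator of (Z/47Z)^×.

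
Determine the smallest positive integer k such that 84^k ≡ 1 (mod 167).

83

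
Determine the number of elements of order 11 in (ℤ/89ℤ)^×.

φ(89) = 89 − 1 = 88 = 2^3 · 11.
(Z/89Z)^× is cyclic (|G| = 88); a cyclic group of order m has exactly φ(d) elements of each order d | m, and none otherwise.
11 | 88, and φ(11) = 11 − 1 = 10.

10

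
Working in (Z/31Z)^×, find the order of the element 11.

30

ord(11) | φ(31) = 31 − 1 = 30 = 2 · 3 · 5.
Divisors of 30: 1, 2, 3, 5, 6, 10, 15, 30.
Check 11^d mod 31 for each divisor in increasing order:
11^1 ≡ 11
11^2 ≡ 28
11^3 ≡ 29
11^5 ≡ 6
11^6 ≡ 4
11^10 ≡ 5
11^15 ≡ 30
11^30 ≡ 1
So ord_31(11) = 30.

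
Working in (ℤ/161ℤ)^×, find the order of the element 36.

11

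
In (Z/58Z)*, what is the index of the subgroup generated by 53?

4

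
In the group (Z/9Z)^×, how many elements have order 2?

φ(9) = φ(3^2) = 3·(3−1) = 6 = 2 · 3.
Since (Z/9Z)^× is cyclic of order 6, the number of elements of order d is φ(d) when d | 6 and 0 otherwise.
2 | 6, and φ(2) = 2 − 1 = 1.

1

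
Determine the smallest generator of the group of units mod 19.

φ(19) = 19 − 1 = 18 = 2 · 3^2.
Test candidates g = 2, 3, … against the prime factors q ∈ {2, 3} of φ(19): g is a generator iff g^(18/q) ≢ 1 for every such q.
g = 2: 2^9 ≡ 18; 2^6 ≡ 7 — none is 1, so 2 is a primitive root.
The smallest primitive root modulo 19 is 2.

2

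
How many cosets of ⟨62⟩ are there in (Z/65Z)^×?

By Lagrange's theorem, ord_65(62) divides φ(65) = φ(5·13) = (5−1)·(13−1) = 4·12 = 48 = 2^4 · 3.
Divisors of 48: 1, 2, 3, 4, 6, 8, 12, 16, 24, 48.
Compute 62^d (mod 65) for the divisors d until we hit 1:
62^1 ≡ 62 (mod 65)
62^2 ≡ 9 (mod 65)
62^3 ≡ 38 (mod 65)
62^4 ≡ 16 (mod 65)
62^6 ≡ 14 (mod 65)
62^8 ≡ 61 (mod 65)
62^12 ≡ 1 (mod 65) ✓
The order of 62 is 12, so the subgroup it generates has 12 elements.
The index is φ(65) / ord(62) = 48 / 12 = 4.

4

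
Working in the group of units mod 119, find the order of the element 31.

ord(31) | φ(119) = φ(7·17) = (7−1)·(17−1) = 6·16 = 96 = 2^5 · 3.
Divisors of 96: 1, 2, 3, 4, 6, 8, 12, 16, 24, 32, 48, 96.
Check 31^d mod 119 for each divisor in increasing order:
31^1 ≡ 31 (mod 119)
31^2 ≡ 9 (mod 119)
31^3 ≡ 41 (mod 119)
31^4 ≡ 81 (mod 119)
31^6 ≡ 15 (mod 119)
31^8 ≡ 16 (mod 119)
31^12 ≡ 106 (mod 119)
31^16 ≡ 18 (mod 119)
31^24 ≡ 50 (mod 119)
31^32 ≡ 86 (mod 119)
31^48 ≡ 1 (mod 119) ✓
The smallest such exponent is 48, so the order of 31 is 48.

48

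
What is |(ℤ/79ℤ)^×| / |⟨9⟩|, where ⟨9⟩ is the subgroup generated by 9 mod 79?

The order of 9 must divide φ(79) = 79 − 1 = 78 = 2 · 3 · 13.
Divisors of 78: 1, 2, 3, 6, 13, 26, 39, 78.
Test each divisor d:
9^1 ≡ 9 (mod 79)
9^2 ≡ 2 (mod 79)
9^3 ≡ 18 (mod 79)
9^6 ≡ 8 (mod 79)
9^13 ≡ 23 (mod 79)
9^26 ≡ 55 (mod 79)
9^39 ≡ 1 (mod 79) ✓
So ord_79(9) = 39, hence |⟨9⟩| = 39.
Index = |(Z/79Z)^×| / |⟨9⟩| = 78 / 39 = 2.

2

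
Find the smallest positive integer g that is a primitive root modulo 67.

2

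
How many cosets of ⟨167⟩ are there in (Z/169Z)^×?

The order of 167 must divide φ(169) = φ(13^2) = 13·(13−1) = 156 = 2^2 · 3 · 13.
Divisors of 156: 1, 2, 3, 4, 6, 12, 13, 26, 39, 52, 78, 156.
Evaluate successive powers at the divisors of 156:
167^1 ≡ 167 (mod 169)
167^2 ≡ 4 (mod 169)
167^3 ≡ 161 (mod 169)
167^4 ≡ 16 (mod 169)
167^6 ≡ 64 (mod 169)
167^12 ≡ 40 (mod 169)
167^13 ≡ 89 (mod 169)
167^26 ≡ 147 (mod 169)
167^39 ≡ 70 (mod 169)
167^52 ≡ 146 (mod 169)
167^78 ≡ 168 (mod 169)
167^156 ≡ 1 (mod 169) ✓
So ord_169(167) = 156, hence |⟨167⟩| = 156.
The index is φ(169) / ord(167) = 156 / 156 = 1.

1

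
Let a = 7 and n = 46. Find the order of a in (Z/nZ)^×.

ord(7) | φ(46) = φ(2)·φ(23) = 1·22 = 22 = 2 · 11.
Divisors of 22: 1, 2, 11, 22.
Check 7^d mod 46 for each divisor in increasing order:
7^1 ≡ 7
7^2 ≡ 3
7^11 ≡ 45
7^22 ≡ 1
The smallest such exponent is 22, so the order of 7 is 22.

22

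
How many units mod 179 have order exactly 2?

φ(179) = 179 − 1 = 178 = 2 · 89.
In a cyclic group of order 178, there are φ(d) elements of order d for each divisor d of 178, and zero for non-divisors.
2 | 178, and φ(2) = 2 − 1 = 1.

1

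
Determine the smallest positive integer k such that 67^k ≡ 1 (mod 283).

94

ord(67) | φ(283) = 283 − 1 = 282 = 2 · 3 · 47.
Divisors of 282: 1, 2, 3, 6, 47, 94, 141, 282.
Check 67^d mod 283 for each divisor in increasing order:
67^1 ≡ 67
67^2 ≡ 244
67^3 ≡ 217
67^6 ≡ 111
67^47 ≡ 282
67^94 ≡ 1
So ord_283(67) = 94.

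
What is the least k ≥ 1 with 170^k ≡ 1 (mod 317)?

The order of 170 must divide φ(317) = 317 − 1 = 316 = 2^2 · 79.
Divisors of 316: 1, 2, 4, 79, 158, 316.
Evaluate successive powers at the divisors of 316:
170^1 ≡ 170 (mod 317)
170^2 ≡ 53 (mod 317)
170^4 ≡ 273 (mod 317)
170^79 ≡ 114 (mod 317)
170^158 ≡ 316 (mod 317)
170^316 ≡ 1 (mod 317) ✓
Therefore the multiplicative order of 170 modulo 317 is 316.

316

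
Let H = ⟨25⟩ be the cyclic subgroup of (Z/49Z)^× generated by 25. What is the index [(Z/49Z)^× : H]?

2

By Lagrange's theorem, ord_49(25) divides φ(49) = φ(7^2) = 7·(7−1) = 42 = 2 · 3 · 7.
Divisors of 42: 1, 2, 3, 6, 7, 14, 21, 42.
Evaluate successive powers at the divisors of 42:
25^1 ≡ 25 (mod 49)
25^2 ≡ 37 (mod 49)
25^3 ≡ 43 (mod 49)
25^6 ≡ 36 (mod 49)
25^7 ≡ 18 (mod 49)
25^14 ≡ 30 (mod 49)
25^21 ≡ 1 (mod 49) ✓
Thus |⟨25⟩| = ord(25) = 21.
[(Z/49Z)^× : ⟨25⟩] = 42/21 = 2.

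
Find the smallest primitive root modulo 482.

7

φ(482) = φ(2)·φ(241) = 1·240 = 240 = 2^4 · 3 · 5.
g is a primitive root iff g^(240/q) ≢ 1 (mod 482) for each prime q ∈ {2, 3, 5}.
g = 2: gcd(2, 482) = 2 > 1, not a unit — skip.
g = 3: 3^120 ≡ 1 — hits 1, so not a primitive root.
g = 4: gcd(4, 482) = 2 > 1, not a unit — skip.
g = 5: 5^120 ≡ 1 — hits 1, so not a primitive root.
g = 6: gcd(6, 482) = 2 > 1, not a unit — skip.
g = 7: 7^120 ≡ 481; 7^80 ≡ 15; 7^48 ≡ 91 — none is 1, so 7 is a primitive root.
Hence the least primitive root of 482 is 7.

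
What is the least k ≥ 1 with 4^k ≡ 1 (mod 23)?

11

ord(4) | φ(23) = 23 − 1 = 22 = 2 · 11.
Divisors of 22: 1, 2, 11, 22.
Test each divisor d:
4^1 ≡ 4 (mod 23)
4^2 ≡ 16 (mod 23)
4^11 ≡ 1 (mod 23) ✓
Hence ord(4) = 11.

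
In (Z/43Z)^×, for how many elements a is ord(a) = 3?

φ(43) = 43 − 1 = 42 = 2 · 3 · 7.
Since (Z/43Z)^× is cyclic of order 42, the number of elements of order d is φ(d) when d | 42 and 0 otherwise.
3 | 42, and φ(3) = 3 − 1 = 2.

2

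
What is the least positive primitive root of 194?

5

φ(194) = φ(2)·φ(97) = 1·96 = 96 = 2^5 · 3.
Test candidates g = 2, 3, … against the prime factors q ∈ {2, 3} of φ(194): g is a generator iff g^(96/q) ≢ 1 for every such q.
g = 2: gcd(2, 194) = 2 > 1, not a unit — skip.
g = 3: 3^48 ≡ 1 — hits 1, so not a primitive root.
g = 4: gcd(4, 194) = 2 > 1, not a unit — skip.
g = 5: 5^48 ≡ 193; 5^32 ≡ 35 — none is 1, so 5 is a primitive root.
So 5 is the smallest generator of (Z/194Z)^×.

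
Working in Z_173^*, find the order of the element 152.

Since 152 ∈ (Z/173Z)^×, its order divides φ(173) = 173 − 1 = 172 = 2^2 · 43.
Divisors of 172: 1, 2, 4, 43, 86, 172.
Test each divisor d:
152^1 ≡ 152
152^2 ≡ 95
152^4 ≡ 29
152^43 ≡ 1
The smallest such exponent is 43, so the order of 152 is 43.

43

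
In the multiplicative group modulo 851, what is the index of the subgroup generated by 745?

2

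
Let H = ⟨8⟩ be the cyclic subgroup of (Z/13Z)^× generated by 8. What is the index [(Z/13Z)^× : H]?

The order of 8 must divide φ(13) = 13 − 1 = 12 = 2^2 · 3.
Divisors of 12: 1, 2, 3, 4, 6, 12.
Check 8^d mod 13 for each divisor in increasing order:
8^1 ≡ 8
8^2 ≡ 12
8^3 ≡ 5
8^4 ≡ 1
Thus |⟨8⟩| = ord(8) = 4.
[(Z/13Z)^× : ⟨8⟩] = 12/4 = 3.

3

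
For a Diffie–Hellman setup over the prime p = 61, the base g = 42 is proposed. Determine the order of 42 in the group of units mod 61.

15

ord(42) | φ(61) = 61 − 1 = 60 = 2^2 · 3 · 5.
Divisors of 60: 1, 2, 3, 4, 5, 6, 10, 12, 15, 20, 30, 60.
Test each divisor d:
42^1 ≡ 42 (mod 61)
42^2 ≡ 56 (mod 61)
42^3 ≡ 34 (mod 61)
42^4 ≡ 25 (mod 61)
42^5 ≡ 13 (mod 61)
42^6 ≡ 58 (mod 61)
42^10 ≡ 47 (mod 61)
42^12 ≡ 9 (mod 61)
42^15 ≡ 1 (mod 61) ✓
Hence ord(42) = 15.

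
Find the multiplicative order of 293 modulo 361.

6

By Lagrange's theorem, ord_361(293) divides φ(361) = φ(19^2) = 19·(19−1) = 342 = 2 · 3^2 · 19.
Divisors of 342: 1, 2, 3, 6, 9, 18, 19, 38, 57, 114, 171, 342.
Test each divisor d:
293^1 ≡ 293 (mod 361)
293^2 ≡ 292 (mod 361)
293^3 ≡ 360 (mod 361)
293^6 ≡ 1 (mod 361) ✓
Therefore the multiplicative order of 293 modulo 361 is 6.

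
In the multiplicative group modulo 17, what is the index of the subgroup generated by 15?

2

ord(15) | φ(17) = 17 − 1 = 16 = 2^4.
Divisors of 16: 1, 2, 4, 8, 16.
Check 15^d mod 17 for each divisor in increasing order:
15^1 ≡ 15 (mod 17)
15^2 ≡ 4 (mod 17)
15^4 ≡ 16 (mod 17)
15^8 ≡ 1 (mod 17) ✓
So ord_17(15) = 8, hence |⟨15⟩| = 8.
The index is φ(17) / ord(15) = 16 / 8 = 2.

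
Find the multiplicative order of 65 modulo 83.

ord(65) | φ(83) = 83 − 1 = 82 = 2 · 41.
Divisors of 82: 1, 2, 41, 82.
Test each divisor d:
65^1 ≡ 65
65^2 ≡ 75
65^41 ≡ 1
Hence ord(65) = 41.

41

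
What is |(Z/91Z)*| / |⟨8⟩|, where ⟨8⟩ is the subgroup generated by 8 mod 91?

By Lagrange's theorem, ord_91(8) divides φ(91) = φ(7·13) = (7−1)·(13−1) = 6·12 = 72 = 2^3 · 3^2.
Divisors of 72: 1, 2, 3, 4, 6, 8, 9, 12, 18, 24, 36, 72.
Evaluate successive powers at the divisors of 72:
8^1 ≡ 8
8^2 ≡ 64
8^3 ≡ 57
8^4 ≡ 1
Thus |⟨8⟩| = ord(8) = 4.
[(Z/91Z)^× : ⟨8⟩] = 72/4 = 18.

18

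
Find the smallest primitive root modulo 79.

3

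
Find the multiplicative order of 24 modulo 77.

By Lagrange's theorem, ord_77(24) divides φ(77) = φ(7·11) = (7−1)·(11−1) = 6·10 = 60 = 2^2 · 3 · 5.
Divisors of 60: 1, 2, 3, 4, 5, 6, 10, 12, 15, 20, 30, 60.
Compute 24^d (mod 77) for the divisors d until we hit 1:
24^1 ≡ 24 (mod 77)
24^2 ≡ 37 (mod 77)
24^3 ≡ 41 (mod 77)
24^4 ≡ 60 (mod 77)
24^5 ≡ 54 (mod 77)
24^6 ≡ 64 (mod 77)
24^10 ≡ 67 (mod 77)
24^12 ≡ 15 (mod 77)
24^15 ≡ 76 (mod 77)
24^20 ≡ 23 (mod 77)
24^30 ≡ 1 (mod 77) ✓
So ord_77(24) = 30.

30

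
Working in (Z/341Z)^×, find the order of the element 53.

The order of 53 must divide φ(341) = φ(11·31) = (11−1)·(31−1) = 10·30 = 300 = 2^2 · 3 · 5^2.
Divisors of 300: 1, 2, 3, 4, 5, 6, 10, 12, 15, 20, 25, 30, 50, 60, 75, 100, 150, 300.
Test each divisor d:
53^1 ≡ 53 (mod 341)
53^2 ≡ 81 (mod 341)
53^3 ≡ 201 (mod 341)
53^4 ≡ 82 (mod 341)
53^5 ≡ 254 (mod 341)
53^6 ≡ 163 (mod 341)
53^10 ≡ 67 (mod 341)
53^12 ≡ 312 (mod 341)
53^15 ≡ 309 (mod 341)
53^20 ≡ 56 (mod 341)
53^25 ≡ 243 (mod 341)
53^30 ≡ 1 (mod 341) ✓
Therefore the multiplicative order of 53 modulo 341 is 30.

30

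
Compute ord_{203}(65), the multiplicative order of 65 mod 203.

The order of 65 must divide φ(203) = φ(7·29) = (7−1)·(29−1) = 6·28 = 168 = 2^3 · 3 · 7.
Divisors of 168: 1, 2, 3, 4, 6, 7, 8, 12, 14, 21, 24, 28, 42, 56, 84, 168.
Evaluate successive powers at the divisors of 168:
65^1 ≡ 65
65^2 ≡ 165
65^3 ≡ 169
65^4 ≡ 23
65^6 ≡ 141
65^7 ≡ 30
65^8 ≡ 123
65^12 ≡ 190
65^14 ≡ 88
65^21 ≡ 1
Therefore the multiplicative order of 65 modulo 203 is 21.

21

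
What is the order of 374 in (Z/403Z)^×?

The order of 374 must divide φ(403) = φ(13·31) = (13−1)·(31−1) = 12·30 = 360 = 2^3 · 3^2 · 5.
Divisors of 360: 1, 2, 3, 4, 5, 6, 8, 9, 10, 12, 15, 18, 20, 24, 30, 36, 40, 45, 60, 72, 90, 120, 180, 360.
Evaluate successive powers at the divisors of 360:
374^1 ≡ 374
374^2 ≡ 35
374^3 ≡ 194
374^4 ≡ 16
374^5 ≡ 342
374^6 ≡ 157
374^8 ≡ 256
374^9 ≡ 233
374^10 ≡ 94
374^12 ≡ 66
374^15 ≡ 311
374^18 ≡ 287
374^20 ≡ 373
374^24 ≡ 326
374^30 ≡ 1
The smallest such exponent is 30, so the order of 374 is 30.

30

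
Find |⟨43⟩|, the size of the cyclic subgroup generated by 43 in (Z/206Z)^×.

Since 43 ∈ (Z/206Z)^×, its order divides φ(206) = φ(2)·φ(103) = 1·102 = 102 = 2 · 3 · 17.
Divisors of 102: 1, 2, 3, 6, 17, 34, 51, 102.
Compute 43^d (mod 206) for the divisors d until we hit 1:
43^1 ≡ 43 (mod 206)
43^2 ≡ 201 (mod 206)
43^3 ≡ 197 (mod 206)
43^6 ≡ 81 (mod 206)
43^17 ≡ 47 (mod 206)
43^34 ≡ 149 (mod 206)
43^51 ≡ 205 (mod 206)
43^102 ≡ 1 (mod 206) ✓
The smallest such exponent is 102, so the order of 43 is 102.

102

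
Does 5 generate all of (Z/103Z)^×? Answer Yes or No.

Yes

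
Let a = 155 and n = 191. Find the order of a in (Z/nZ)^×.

Since 155 ∈ (Z/191Z)^×, its order divides φ(191) = 191 − 1 = 190 = 2 · 5 · 19.
Divisors of 190: 1, 2, 5, 10, 19, 38, 95, 190.
Check 155^d mod 191 for each divisor in increasing order:
155^1 ≡ 155
155^2 ≡ 150
155^5 ≡ 31
155^10 ≡ 6
155^19 ≡ 190
155^38 ≡ 1
The smallest such exponent is 38, so the order of 155 is 38.

38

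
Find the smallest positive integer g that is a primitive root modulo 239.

7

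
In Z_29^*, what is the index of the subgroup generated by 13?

2

By Lagrange's theorem, ord_29(13) divides φ(29) = 29 − 1 = 28 = 2^2 · 7.
Divisors of 28: 1, 2, 4, 7, 14, 28.
Check 13^d mod 29 for each divisor in increasing order:
13^1 ≡ 13 (mod 29)
13^2 ≡ 24 (mod 29)
13^4 ≡ 25 (mod 29)
13^7 ≡ 28 (mod 29)
13^14 ≡ 1 (mod 29) ✓
Thus |⟨13⟩| = ord(13) = 14.
The index is φ(29) / ord(13) = 28 / 14 = 2.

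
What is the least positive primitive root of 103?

φ(103) = 103 − 1 = 102 = 2 · 3 · 17.
Test candidates g = 2, 3, … against the prime factors q ∈ {2, 3, 17} of φ(103): g is a generator iff g^(102/q) ≢ 1 for every such q.
g = 2: 2^51 ≡ 1 — hits 1, so not a primitive root.
g = 3: 3^51 ≡ 102; 3^34 ≡ 1 — hits 1, so not a primitive root.
g = 4: 4^51 ≡ 1 — hits 1, so not a primitive root.
g = 5: 5^51 ≡ 102; 5^34 ≡ 56; 5^6 ≡ 72 — none is 1, so 5 is a primitive root.
So 5 is the smallest generator of (Z/103Z)^×.

5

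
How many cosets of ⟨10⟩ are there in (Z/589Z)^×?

6

By Lagrange's theorem, ord_589(10) divides φ(589) = φ(19·31) = (19−1)·(31−1) = 18·30 = 540 = 2^2 · 3^3 · 5.
Divisors of 540: 1, 2, 3, 4, 5, 6, 9, 10, 12, 15, 18, 20, 27, 30, 36, 45, 54, 60, 90, 108, 135, 180, 270, 540.
Check 10^d mod 589 for each divisor in increasing order:
10^1 ≡ 10 (mod 589)
10^2 ≡ 100 (mod 589)
10^3 ≡ 411 (mod 589)
10^4 ≡ 576 (mod 589)
10^5 ≡ 459 (mod 589)
10^6 ≡ 467 (mod 589)
10^9 ≡ 512 (mod 589)
10^10 ≡ 408 (mod 589)
10^12 ≡ 159 (mod 589)
10^15 ≡ 559 (mod 589)
10^18 ≡ 39 (mod 589)
10^20 ≡ 366 (mod 589)
10^27 ≡ 531 (mod 589)
10^30 ≡ 311 (mod 589)
10^36 ≡ 343 (mod 589)
10^45 ≡ 94 (mod 589)
10^54 ≡ 419 (mod 589)
10^60 ≡ 125 (mod 589)
10^90 ≡ 1 (mod 589) ✓
So ord_589(10) = 90, hence |⟨10⟩| = 90.
The index is φ(589) / ord(10) = 540 / 90 = 6.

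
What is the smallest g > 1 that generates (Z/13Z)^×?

φ(13) = 13 − 1 = 12 = 2^2 · 3.
Test candidates g = 2, 3, … against the prime factors q ∈ {2, 3} of φ(13): g is a generator iff g^(12/q) ≢ 1 for every such q.
g = 2: 2^6 ≡ 12; 2^4 ≡ 3 — none is 1, so 2 is a primitive root.
The smallest primitive root modulo 13 is 2.

2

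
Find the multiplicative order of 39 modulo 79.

78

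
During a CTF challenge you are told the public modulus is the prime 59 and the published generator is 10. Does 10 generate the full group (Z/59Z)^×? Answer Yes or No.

Yes

φ(59) = 59 − 1 = 58 = 2 · 29.
Test 10^(58/q) mod 59 for each prime factor q of 58:
10^29 ≡ 58 (mod 59)  [q = 2: ≢ 1 ✓]
10^2 ≡ 41 (mod 59)  [q = 29: ≢ 1 ✓]
All checks pass, so 10 has order 58 and is a primitive root modulo 59.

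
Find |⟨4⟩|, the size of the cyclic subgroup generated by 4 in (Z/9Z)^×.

3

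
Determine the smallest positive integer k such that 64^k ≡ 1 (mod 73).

3

ord(64) | φ(73) = 73 − 1 = 72 = 2^3 · 3^2.
Divisors of 72: 1, 2, 3, 4, 6, 8, 9, 12, 18, 24, 36, 72.
Compute 64^d (mod 73) for the divisors d until we hit 1:
64^1 ≡ 64 (mod 73)
64^2 ≡ 8 (mod 73)
64^3 ≡ 1 (mod 73) ✓
Hence ord(64) = 3.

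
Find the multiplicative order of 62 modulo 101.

20

Since 62 ∈ (Z/101Z)^×, its order divides φ(101) = 101 − 1 = 100 = 2^2 · 5^2.
Divisors of 100: 1, 2, 4, 5, 10, 20, 25, 50, 100.
Test each divisor d:
62^1 ≡ 62
62^2 ≡ 6
62^4 ≡ 36
62^5 ≡ 10
62^10 ≡ 100
62^20 ≡ 1
So ord_101(62) = 20.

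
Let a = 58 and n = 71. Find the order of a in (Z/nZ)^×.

ord(58) | φ(71) = 71 − 1 = 70 = 2 · 5 · 7.
Divisors of 70: 1, 2, 5, 7, 10, 14, 35, 70.
Compute 58^d (mod 71) for the divisors d until we hit 1:
58^1 ≡ 58 (mod 71)
58^2 ≡ 27 (mod 71)
58^5 ≡ 37 (mod 71)
58^7 ≡ 5 (mod 71)
58^10 ≡ 20 (mod 71)
58^14 ≡ 25 (mod 71)
58^35 ≡ 1 (mod 71) ✓
Therefore the multiplicative order of 58 modulo 71 is 35.

35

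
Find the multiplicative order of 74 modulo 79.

78

The order of 74 must divide φ(79) = 79 − 1 = 78 = 2 · 3 · 13.
Divisors of 78: 1, 2, 3, 6, 13, 26, 39, 78.
Evaluate successive powers at the divisors of 78:
74^1 ≡ 74 (mod 79)
74^2 ≡ 25 (mod 79)
74^3 ≡ 33 (mod 79)
74^6 ≡ 62 (mod 79)
74^13 ≡ 56 (mod 79)
74^26 ≡ 55 (mod 79)
74^39 ≡ 78 (mod 79)
74^78 ≡ 1 (mod 79) ✓
Hence ord(74) = 78.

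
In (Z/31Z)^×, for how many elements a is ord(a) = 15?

φ(31) = 31 − 1 = 30 = 2 · 3 · 5.
(Z/31Z)^× is cyclic (|G| = 30); a cyclic group of order m has exactly φ(d) elements of each order d | m, and none otherwise.
15 = 3 · 5 divides 30, and φ(15) = 8.

8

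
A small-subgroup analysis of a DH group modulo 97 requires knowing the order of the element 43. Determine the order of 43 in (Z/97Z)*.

24

The order of 43 must divide φ(97) = 97 − 1 = 96 = 2^5 · 3.
Divisors of 96: 1, 2, 3, 4, 6, 8, 12, 16, 24, 32, 48, 96.
Check 43^d mod 97 for each divisor in increasing order:
43^1 ≡ 43 (mod 97)
43^2 ≡ 6 (mod 97)
43^3 ≡ 64 (mod 97)
43^4 ≡ 36 (mod 97)
43^6 ≡ 22 (mod 97)
43^8 ≡ 35 (mod 97)
43^12 ≡ 96 (mod 97)
43^16 ≡ 61 (mod 97)
43^24 ≡ 1 (mod 97) ✓
The smallest such exponent is 24, so the order of 43 is 24.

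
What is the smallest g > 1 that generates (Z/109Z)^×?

φ(109) = 109 − 1 = 108 = 2^2 · 3^3.
g is a primitive root iff g^(108/q) ≢ 1 (mod 109) for each prime q ∈ {2, 3}.
g = 2: 2^54 ≡ 108; 2^36 ≡ 1 — hits 1, so not a primitive root.
g = 3: 3^54 ≡ 1 — hits 1, so not a primitive root.
g = 4: 4^54 ≡ 1 — hits 1, so not a primitive root.
g = 5: 5^54 ≡ 1 — hits 1, so not a primitive root.
g = 6: 6^54 ≡ 108; 6^36 ≡ 63 — none is 1, so 6 is a primitive root.
The smallest primitive root modulo 109 is 6.

6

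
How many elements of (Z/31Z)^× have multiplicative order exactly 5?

4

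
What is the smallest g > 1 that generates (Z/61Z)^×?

2

φ(61) = 61 − 1 = 60 = 2^2 · 3 · 5.
Test candidates g = 2, 3, … against the prime factors q ∈ {2, 3, 5} of φ(61): g is a generator iff g^(60/q) ≢ 1 for every such q.
g = 2: 2^30 ≡ 60; 2^20 ≡ 47; 2^12 ≡ 9 — none is 1, so 2 is a primitive root.
So 2 is the smallest generator of (Z/61Z)^×.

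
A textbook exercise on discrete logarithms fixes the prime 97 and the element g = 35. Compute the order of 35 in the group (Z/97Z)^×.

3

Since 35 ∈ (Z/97Z)^×, its order divides φ(97) = 97 − 1 = 96 = 2^5 · 3.
Divisors of 96: 1, 2, 3, 4, 6, 8, 12, 16, 24, 32, 48, 96.
Check 35^d mod 97 for each divisor in increasing order:
35^1 ≡ 35
35^2 ≡ 61
35^3 ≡ 1
The smallest such exponent is 3, so the order of 35 is 3.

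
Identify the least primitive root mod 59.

2

φ(59) = 59 − 1 = 58 = 2 · 29.
g is a primitive root iff g^(58/q) ≢ 1 (mod 59) for each prime q ∈ {2, 29}.
g = 2: 2^29 ≡ 58; 2^2 ≡ 4 — none is 1, so 2 is a primitive root.
The smallest primitive root modulo 59 is 2.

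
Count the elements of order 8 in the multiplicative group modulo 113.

4

φ(113) = 113 − 1 = 112 = 2^4 · 7.
In a cyclic group of order 112, there are φ(d) elements of order d for each divisor d of 112, and zero for non-divisors.
8 = 2^3 divides 112, and φ(8) = 4.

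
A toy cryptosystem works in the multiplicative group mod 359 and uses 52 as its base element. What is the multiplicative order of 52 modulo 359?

By Lagrange's theorem, ord_359(52) divides φ(359) = 359 − 1 = 358 = 2 · 179.
Divisors of 358: 1, 2, 179, 358.
Check 52^d mod 359 for each divisor in increasing order:
52^1 ≡ 52 (mod 359)
52^2 ≡ 191 (mod 359)
52^179 ≡ 358 (mod 359)
52^358 ≡ 1 (mod 359) ✓
Hence ord(52) = 358.

358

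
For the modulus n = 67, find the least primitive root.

2

φ(67) = 67 − 1 = 66 = 2 · 3 · 11.
g is a primitive root iff g^(66/q) ≢ 1 (mod 67) for each prime q ∈ {2, 3, 11}.
g = 2: 2^33 ≡ 66; 2^22 ≡ 37; 2^6 ≡ 64 — none is 1, so 2 is a primitive root.
The smallest primitive root modulo 67 is 2.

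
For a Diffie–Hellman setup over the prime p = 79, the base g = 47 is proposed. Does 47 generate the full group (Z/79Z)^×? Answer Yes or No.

Yes

φ(79) = 79 − 1 = 78 = 2 · 3 · 13.
Test 47^(78/q) mod 79 for each prime factor q of 78:
47^39 ≡ 78 (mod 79)  [q = 2: ≢ 1 ✓]
47^26 ≡ 55 (mod 79)  [q = 3: ≢ 1 ✓]
47^6 ≡ 52 (mod 79)  [q = 13: ≢ 1 ✓]
All checks pass, so 47 has order 78 and is a primitive root modulo 79.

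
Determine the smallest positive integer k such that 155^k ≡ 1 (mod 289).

8

Since 155 ∈ (Z/289Z)^×, its order divides φ(289) = φ(17^2) = 17·(17−1) = 272 = 2^4 · 17.
Divisors of 272: 1, 2, 4, 8, 16, 17, 34, 68, 136, 272.
Compute 155^d (mod 289) for the divisors d until we hit 1:
155^1 ≡ 155
155^2 ≡ 38
155^4 ≡ 288
155^8 ≡ 1
So ord_289(155) = 8.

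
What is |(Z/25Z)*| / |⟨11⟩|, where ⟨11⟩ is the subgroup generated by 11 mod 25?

4

By Lagrange's theorem, ord_25(11) divides φ(25) = φ(5^2) = 5·(5−1) = 20 = 2^2 · 5.
Divisors of 20: 1, 2, 4, 5, 10, 20.
Compute 11^d (mod 25) for the divisors d until we hit 1:
11^1 ≡ 11
11^2 ≡ 21
11^4 ≡ 16
11^5 ≡ 1
Thus |⟨11⟩| = ord(11) = 5.
The index is φ(25) / ord(11) = 20 / 5 = 4.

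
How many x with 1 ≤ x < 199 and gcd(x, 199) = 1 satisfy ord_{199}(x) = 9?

φ(199) = 199 − 1 = 198 = 2 · 3^2 · 11.
Since (Z/199Z)^× is cyclic of order 198, the number of elements of order d is φ(d) when d | 198 and 0 otherwise.
9 = 3^2 divides 198, and φ(9) = 6.

6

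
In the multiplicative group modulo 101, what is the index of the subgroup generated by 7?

Since 7 ∈ (Z/101Z)^×, its order divides φ(101) = 101 − 1 = 100 = 2^2 · 5^2.
Divisors of 100: 1, 2, 4, 5, 10, 20, 25, 50, 100.
Check 7^d mod 101 for each divisor in increasing order:
7^1 ≡ 7 (mod 101)
7^2 ≡ 49 (mod 101)
7^4 ≡ 78 (mod 101)
7^5 ≡ 41 (mod 101)
7^10 ≡ 65 (mod 101)
7^20 ≡ 84 (mod 101)
7^25 ≡ 10 (mod 101)
7^50 ≡ 100 (mod 101)
7^100 ≡ 1 (mod 101) ✓
So ord_101(7) = 100, hence |⟨7⟩| = 100.
The index is φ(101) / ord(7) = 100 / 100 = 1.

1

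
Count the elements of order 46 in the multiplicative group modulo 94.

φ(94) = φ(2)·φ(47) = 1·46 = 46 = 2 · 23.
(Z/94Z)^× is cyclic (|G| = 46); a cyclic group of order m has exactly φ(d) elements of each order d | m, and none otherwise.
46 = 2 · 23 divides 46, and φ(46) = 22.

22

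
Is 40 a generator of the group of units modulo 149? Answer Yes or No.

Yes

φ(149) = 149 − 1 = 148 = 2^2 · 37.
It suffices to check that the order of 40 is not a proper divisor of 148: compute 40^(148/q) for q ∈ {2, 37}.
40^74 ≡ 148 (mod 149)  [q = 2: ≢ 1 ✓]
40^4 ≡ 31 (mod 149)  [q = 37: ≢ 1 ✓]
All checks pass, so 40 has order 148 and is a primitive root modulo 149.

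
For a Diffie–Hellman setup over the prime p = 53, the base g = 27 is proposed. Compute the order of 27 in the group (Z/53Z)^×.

52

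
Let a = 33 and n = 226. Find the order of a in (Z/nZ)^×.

112

The order of 33 must divide φ(226) = φ(2)·φ(113) = 1·112 = 112 = 2^4 · 7.
Divisors of 112: 1, 2, 4, 7, 8, 14, 16, 28, 56, 112.
Test each divisor d:
33^1 ≡ 33 (mod 226)
33^2 ≡ 185 (mod 226)
33^4 ≡ 99 (mod 226)
33^7 ≡ 71 (mod 226)
33^8 ≡ 83 (mod 226)
33^14 ≡ 69 (mod 226)
33^16 ≡ 109 (mod 226)
33^28 ≡ 15 (mod 226)
33^56 ≡ 225 (mod 226)
33^112 ≡ 1 (mod 226) ✓
The smallest such exponent is 112, so the order of 33 is 112.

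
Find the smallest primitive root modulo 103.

φ(103) = 103 − 1 = 102 = 2 · 3 · 17.
Test candidates g = 2, 3, … against the prime factors q ∈ {2, 3, 17} of φ(103): g is a generator iff g^(102/q) ≢ 1 for every such q.
g = 2: 2^51 ≡ 1 — hits 1, so not a primitive root.
g = 3: 3^51 ≡ 102; 3^34 ≡ 1 — hits 1, so not a primitive root.
g = 4: 4^51 ≡ 1 — hits 1, so not a primitive root.
g = 5: 5^51 ≡ 102; 5^34 ≡ 56; 5^6 ≡ 72 — none is 1, so 5 is a primitive root.
The smallest primitive root modulo 103 is 5.

5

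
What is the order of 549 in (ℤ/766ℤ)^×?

382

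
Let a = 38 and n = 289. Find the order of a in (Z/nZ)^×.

4

ord(38) | φ(289) = φ(17^2) = 17·(17−1) = 272 = 2^4 · 17.
Divisors of 272: 1, 2, 4, 8, 16, 17, 34, 68, 136, 272.
Evaluate successive powers at the divisors of 272:
38^1 ≡ 38 (mod 289)
38^2 ≡ 288 (mod 289)
38^4 ≡ 1 (mod 289) ✓
The smallest such exponent is 4, so the order of 38 is 4.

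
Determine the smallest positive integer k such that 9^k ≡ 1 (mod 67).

11

ord(9) | φ(67) = 67 − 1 = 66 = 2 · 3 · 11.
Divisors of 66: 1, 2, 3, 6, 11, 22, 33, 66.
Test each divisor d:
9^1 ≡ 9 (mod 67)
9^2 ≡ 14 (mod 67)
9^3 ≡ 59 (mod 67)
9^6 ≡ 64 (mod 67)
9^11 ≡ 1 (mod 67) ✓
Therefore the multiplicative order of 9 modulo 67 is 11.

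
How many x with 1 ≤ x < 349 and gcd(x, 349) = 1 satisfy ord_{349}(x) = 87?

56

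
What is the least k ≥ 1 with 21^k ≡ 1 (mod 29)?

The order of 21 must divide φ(29) = 29 − 1 = 28 = 2^2 · 7.
Divisors of 28: 1, 2, 4, 7, 14, 28.
Evaluate successive powers at the divisors of 28:
21^1 ≡ 21
21^2 ≡ 6
21^4 ≡ 7
21^7 ≡ 12
21^14 ≡ 28
21^28 ≡ 1
The smallest such exponent is 28, so the order of 21 is 28.

28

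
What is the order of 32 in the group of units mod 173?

172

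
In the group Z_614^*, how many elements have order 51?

φ(614) = φ(2)·φ(307) = 1·306 = 306 = 2 · 3^2 · 17.
(Z/614Z)^× is cyclic (|G| = 306); a cyclic group of order m has exactly φ(d) elements of each order d | m, and none otherwise.
51 = 3 · 17 divides 306, and φ(51) = 32.

32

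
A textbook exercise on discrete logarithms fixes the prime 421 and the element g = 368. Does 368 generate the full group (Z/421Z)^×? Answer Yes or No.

Yes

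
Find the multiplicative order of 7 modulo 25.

4

By Lagrange's theorem, ord_25(7) divides φ(25) = φ(5^2) = 5·(5−1) = 20 = 2^2 · 5.
Divisors of 20: 1, 2, 4, 5, 10, 20.
Check 7^d mod 25 for each divisor in increasing order:
7^1 ≡ 7
7^2 ≡ 24
7^4 ≡ 1
Hence ord(7) = 4.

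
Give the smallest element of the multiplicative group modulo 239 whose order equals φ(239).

7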